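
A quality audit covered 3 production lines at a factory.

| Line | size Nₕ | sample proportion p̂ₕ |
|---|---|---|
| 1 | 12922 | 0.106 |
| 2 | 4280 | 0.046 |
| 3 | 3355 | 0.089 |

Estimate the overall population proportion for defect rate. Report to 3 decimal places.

0.091

Wₕ = Nₕ/N with N = 20557: 0.6286, 0.2082, 0.1632.
p̂_st = 0.6286·0.106 + 0.2082·0.046 + 0.1632·0.089 ≈ 0.09073... → 0.091.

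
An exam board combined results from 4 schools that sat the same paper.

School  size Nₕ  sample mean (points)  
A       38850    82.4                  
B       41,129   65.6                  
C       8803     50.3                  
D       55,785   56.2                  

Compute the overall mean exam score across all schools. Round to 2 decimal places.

x̄_st = (Σ Nₕx̄ₕ) / (Σ Nₕ) = (38850·82.4 + 41129·65.6 + 8803·50.3 + 55785·56.2) / 144567
= 9477210.3 / 144567 = 65.5558... → 65.56.

65.56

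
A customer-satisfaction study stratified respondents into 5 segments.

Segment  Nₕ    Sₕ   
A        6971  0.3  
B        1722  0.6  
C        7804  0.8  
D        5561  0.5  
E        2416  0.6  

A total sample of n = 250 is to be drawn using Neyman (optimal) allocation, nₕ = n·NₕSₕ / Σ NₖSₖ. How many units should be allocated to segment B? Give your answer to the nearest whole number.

19

A: NₕSₕ = 6971·0.3 = 2091.3
B: NₕSₕ = 1722·0.6 = 1033.2
C: NₕSₕ = 7804·0.8 = 6243.2
D: NₕSₕ = 5561·0.5 = 2780.5
E: NₕSₕ = 2416·0.6 = 1449.6
Σ NₕSₕ = 13597.8.
n_B = 250·1033.2/13597.8 = 18.996... → 19.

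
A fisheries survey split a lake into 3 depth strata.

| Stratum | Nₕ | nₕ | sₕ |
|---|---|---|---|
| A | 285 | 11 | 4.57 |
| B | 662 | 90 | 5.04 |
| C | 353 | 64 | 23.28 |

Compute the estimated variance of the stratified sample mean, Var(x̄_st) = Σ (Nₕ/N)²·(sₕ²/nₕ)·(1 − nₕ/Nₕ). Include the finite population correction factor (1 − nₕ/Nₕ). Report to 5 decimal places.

N = 1300; Wₕ = Nₕ/N.
stratum A: (285/1300)²·4.57²/11·(1 − 11/285) = 0.08773006
stratum B: (662/1300)²·5.04²/90·(1 − 90/662) = 0.06323913
stratum C: (353/1300)²·23.28²/64·(1 − 64/353) = 0.51117761
Sum = 0.66214680 → 0.66215.

0.66215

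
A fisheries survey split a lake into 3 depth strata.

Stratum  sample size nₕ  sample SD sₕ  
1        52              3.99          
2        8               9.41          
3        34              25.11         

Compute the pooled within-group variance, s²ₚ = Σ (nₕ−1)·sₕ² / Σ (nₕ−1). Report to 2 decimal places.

244.38

1: (52−1)·3.99² = 51·15.9201 = 811.9251
2: (8−1)·9.41² = 7·88.5481 = 619.8367
3: (34−1)·25.11² = 33·630.5121 = 20806.8993
Numerator = 22238.6611; denominator = Σ(nₕ−1) = 91.
s²ₚ = 22238.6611/91 = 244.3809... → 244.38.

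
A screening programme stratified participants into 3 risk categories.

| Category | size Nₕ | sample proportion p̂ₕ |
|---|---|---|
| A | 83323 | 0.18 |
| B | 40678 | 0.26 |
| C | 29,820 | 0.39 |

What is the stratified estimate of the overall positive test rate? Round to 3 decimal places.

0.242

N = 83323 + 40678 + 29820 = 153821.
Overall proportion = Σ (Nₕ/N)·p̂ₕ.
Σ Nₕp̂ₕ = 14998.14 + 10576.28 + 11629.8 = 37204.22.
37204.22 / 153821 = 0.24187... → 0.242.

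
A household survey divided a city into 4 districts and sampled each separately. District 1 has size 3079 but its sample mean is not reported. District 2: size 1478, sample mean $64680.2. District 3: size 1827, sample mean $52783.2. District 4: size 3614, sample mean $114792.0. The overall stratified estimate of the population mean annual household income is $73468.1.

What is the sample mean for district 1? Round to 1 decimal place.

N = 3079 + 1478 + 1827 + 3614 = 9998.
Overall total = μ·N = 73468.1·9998 = 734534063.8.
Subtract the known strata: 1478·64680.2 + 1827·52783.2 + 3614·114792.0 = 606890530.
Remaining total for district 1: 734534063.8 − 606890530 = 127643533.8.
Divide by its size: 127643533.8 / 3079 = 41456.166... → 41456.2.

41456.2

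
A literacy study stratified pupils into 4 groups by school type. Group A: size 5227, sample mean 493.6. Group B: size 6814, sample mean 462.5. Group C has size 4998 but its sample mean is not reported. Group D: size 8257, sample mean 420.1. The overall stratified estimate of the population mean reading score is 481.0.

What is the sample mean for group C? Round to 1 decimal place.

Σ Nₕx̄ₕ = N·μ, so 4998·x̄_C = 25296·481.0 − (5227·493.6 + 6814·462.5 + 8257·420.1).
= 12167376 − 9200287.9 = 2967088.1.
x̄_C = 2967088.1 / 4998 = 593.655... → 593.7.

593.7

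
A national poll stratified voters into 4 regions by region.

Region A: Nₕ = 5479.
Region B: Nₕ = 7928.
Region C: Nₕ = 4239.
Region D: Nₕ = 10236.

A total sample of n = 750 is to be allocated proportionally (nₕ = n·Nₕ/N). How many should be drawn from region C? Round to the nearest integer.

Share of region C = 4239/27882 = 0.15203.
Allocate 750 × 0.15203 = 114.025... → 114.

114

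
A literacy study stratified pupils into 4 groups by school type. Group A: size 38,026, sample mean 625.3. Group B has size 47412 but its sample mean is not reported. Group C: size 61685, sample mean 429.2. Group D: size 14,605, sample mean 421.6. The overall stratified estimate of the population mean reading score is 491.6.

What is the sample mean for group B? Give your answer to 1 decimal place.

487.1

N = 38026 + 47412 + 61685 + 14605 = 161728.
Overall total = μ·N = 491.6·161728 = 79505484.8.
Subtract the known strata: 38026·625.3 + 61685·429.2 + 14605·421.6 = 56410327.8.
Remaining total for group B: 79505484.8 − 56410327.8 = 23095157.
Divide by its size: 23095157 / 47412 = 487.116... → 487.1.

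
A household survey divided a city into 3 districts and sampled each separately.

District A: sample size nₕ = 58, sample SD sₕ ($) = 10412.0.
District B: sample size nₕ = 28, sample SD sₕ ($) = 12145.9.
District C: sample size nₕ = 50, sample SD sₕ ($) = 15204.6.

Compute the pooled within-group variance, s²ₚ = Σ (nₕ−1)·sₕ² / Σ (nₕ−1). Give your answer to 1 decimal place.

A: (58−1)·10412.0² = 57·108409744 = 6179355408
B: (28−1)·12145.9² = 27·147522886.81 = 3983117943.87
C: (50−1)·15204.6² = 49·231179861.16 = 11327813196.84
Numerator = 21490286548.71; denominator = Σ(nₕ−1) = 133.
s²ₚ = 21490286548.71/133 = 161581101.87 → 161581101.9.

161581101.9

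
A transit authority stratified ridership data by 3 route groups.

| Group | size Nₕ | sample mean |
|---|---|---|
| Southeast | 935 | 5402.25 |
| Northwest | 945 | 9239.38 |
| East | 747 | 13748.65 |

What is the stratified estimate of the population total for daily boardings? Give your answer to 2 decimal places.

Southeast: 935·5402.25 = 5051103.75
Northwest: 945·9239.38 = 8731214.1
East: 747·13748.65 = 10270241.55
τ̂ = Σ Nₕx̄ₕ = 24052559.40.

24052559.40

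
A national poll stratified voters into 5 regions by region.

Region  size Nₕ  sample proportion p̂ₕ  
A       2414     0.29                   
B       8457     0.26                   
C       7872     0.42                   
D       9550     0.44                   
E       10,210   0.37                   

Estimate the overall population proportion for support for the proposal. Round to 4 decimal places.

0.3684

Wₕ = Nₕ/N with N = 38503: 0.0627, 0.2196, 0.2045, 0.2480, 0.2652.
p̂_st = 0.0627·0.29 + 0.2196·0.26 + 0.2045·0.42 + 0.2480·0.44 + 0.2652·0.37 ≈ 0.368408... → 0.3684.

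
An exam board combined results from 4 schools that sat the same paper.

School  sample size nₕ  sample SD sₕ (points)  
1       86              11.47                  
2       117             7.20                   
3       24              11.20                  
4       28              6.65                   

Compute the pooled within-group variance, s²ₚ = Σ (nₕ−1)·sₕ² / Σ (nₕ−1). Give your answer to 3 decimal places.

84.762

1: (86−1)·11.47² = 85·131.5609 = 11182.6765
2: (117−1)·7.20² = 116·51.84 = 6013.44
3: (24−1)·11.20² = 23·125.44 = 2885.12
4: (28−1)·6.65² = 27·44.2225 = 1194.0075
Numerator = 21275.244; denominator = Σ(nₕ−1) = 251.
s²ₚ = 21275.244/251 = 84.76193... → 84.762.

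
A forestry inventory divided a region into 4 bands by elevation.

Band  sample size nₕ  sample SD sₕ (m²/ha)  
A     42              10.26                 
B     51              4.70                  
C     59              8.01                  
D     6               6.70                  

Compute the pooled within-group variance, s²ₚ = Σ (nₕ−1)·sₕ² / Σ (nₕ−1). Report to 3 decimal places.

A: (42−1)·10.26² = 41·105.2676 = 4315.9716
B: (51−1)·4.70² = 50·22.09 = 1104.5
C: (59−1)·8.01² = 58·64.1601 = 3721.2858
D: (6−1)·6.70² = 5·44.89 = 224.45
Numerator = 9366.2074; denominator = Σ(nₕ−1) = 154.
s²ₚ = 9366.2074/154 = 60.81953... → 60.820.

60.820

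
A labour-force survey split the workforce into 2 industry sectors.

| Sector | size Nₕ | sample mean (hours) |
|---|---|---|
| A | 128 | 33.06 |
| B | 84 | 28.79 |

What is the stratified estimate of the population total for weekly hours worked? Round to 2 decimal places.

Population total = Σ Nₕ·x̄ₕ (each stratum's size times its mean).
128·33.06 + 84·28.79 = 4231.68 + 2418.36 = 6650.04.

6650.04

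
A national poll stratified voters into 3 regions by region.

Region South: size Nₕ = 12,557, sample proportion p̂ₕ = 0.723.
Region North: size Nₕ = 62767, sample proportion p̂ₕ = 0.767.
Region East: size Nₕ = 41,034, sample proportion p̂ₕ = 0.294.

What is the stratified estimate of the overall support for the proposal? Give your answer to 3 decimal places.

0.595

N = 12557 + 62767 + 41034 = 116358.
Overall proportion = Σ (Nₕ/N)·p̂ₕ.
Σ Nₕp̂ₕ = 9078.711 + 48142.289 + 12063.996 = 69284.996.
69284.996 / 116358 = 0.59545... → 0.595.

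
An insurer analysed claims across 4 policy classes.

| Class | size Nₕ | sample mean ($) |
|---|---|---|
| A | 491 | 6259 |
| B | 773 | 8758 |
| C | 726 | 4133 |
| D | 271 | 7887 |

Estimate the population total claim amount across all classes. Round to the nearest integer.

Estimate total by summing Nₕ·x̄ₕ over strata.
491·6259 + 773·8758 + 726·4133 + 271·7887 = 3073169 + 6769934 + 3000558 + 2137377 = 14981038.

14981038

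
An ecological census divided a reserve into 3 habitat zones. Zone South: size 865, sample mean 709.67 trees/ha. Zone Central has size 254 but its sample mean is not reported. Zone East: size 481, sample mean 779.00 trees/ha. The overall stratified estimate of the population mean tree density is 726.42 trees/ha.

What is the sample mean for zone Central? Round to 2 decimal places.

N = 865 + 254 + 481 = 1600.
Overall total = μ·N = 726.42·1600 = 1162272.
Subtract the known strata: 865·709.67 + 481·779.00 = 988563.55.
Remaining total for zone Central: 1162272 − 988563.55 = 173708.45.
Divide by its size: 173708.45 / 254 = 683.8915... → 683.89.

683.89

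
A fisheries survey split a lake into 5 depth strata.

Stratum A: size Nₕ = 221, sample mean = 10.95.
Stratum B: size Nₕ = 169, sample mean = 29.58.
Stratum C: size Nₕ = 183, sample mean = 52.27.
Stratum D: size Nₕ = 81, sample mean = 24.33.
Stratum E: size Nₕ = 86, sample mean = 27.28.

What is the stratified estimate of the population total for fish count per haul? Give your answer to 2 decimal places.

21301.19

A: 221·10.95 = 2419.95
B: 169·29.58 = 4999.02
C: 183·52.27 = 9565.41
D: 81·24.33 = 1970.73
E: 86·27.28 = 2346.08
τ̂ = Σ Nₕx̄ₕ = 21301.19.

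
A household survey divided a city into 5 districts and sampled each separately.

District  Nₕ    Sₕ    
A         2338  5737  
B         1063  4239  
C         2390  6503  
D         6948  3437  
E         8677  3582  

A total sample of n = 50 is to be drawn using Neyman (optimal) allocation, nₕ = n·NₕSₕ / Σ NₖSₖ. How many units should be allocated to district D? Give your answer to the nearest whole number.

Σ NₕSₕ = 2338·5737 + 1063·4239 + 2390·6503 + 6948·3437 + 8677·3582 = 88422623.
Share for D: 23880276/88422623 = 0.27007.
n_D = 50 × 0.27007 = 13.503... → 14.

14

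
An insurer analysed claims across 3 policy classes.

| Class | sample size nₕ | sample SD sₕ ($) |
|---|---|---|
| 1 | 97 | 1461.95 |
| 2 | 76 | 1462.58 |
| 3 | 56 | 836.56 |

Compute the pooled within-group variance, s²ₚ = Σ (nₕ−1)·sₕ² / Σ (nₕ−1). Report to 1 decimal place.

1: (97−1)·1461.95² = 96·2137297.8025 = 205180589.04
2: (76−1)·1462.58² = 75·2139140.2564 = 160435519.23
3: (56−1)·836.56² = 55·699832.6336 = 38490794.848
Numerator = 404106903.118; denominator = Σ(nₕ−1) = 226.
s²ₚ = 404106903.118/226 = 1788083.642... → 1788083.6.

1788083.6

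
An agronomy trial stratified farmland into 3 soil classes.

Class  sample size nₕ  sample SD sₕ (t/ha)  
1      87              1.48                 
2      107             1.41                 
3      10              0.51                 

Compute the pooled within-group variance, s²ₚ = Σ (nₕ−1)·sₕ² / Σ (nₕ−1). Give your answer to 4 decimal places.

1.9973

Degrees of freedom: 86 + 106 + 9 = 201.
Σ(nₕ−1)sₕ² = 86·2.1904 + 106·1.9881 + 9·0.2601 = 401.4539.
s²ₚ = 401.4539 / 201 = 1.997283... → 1.9973.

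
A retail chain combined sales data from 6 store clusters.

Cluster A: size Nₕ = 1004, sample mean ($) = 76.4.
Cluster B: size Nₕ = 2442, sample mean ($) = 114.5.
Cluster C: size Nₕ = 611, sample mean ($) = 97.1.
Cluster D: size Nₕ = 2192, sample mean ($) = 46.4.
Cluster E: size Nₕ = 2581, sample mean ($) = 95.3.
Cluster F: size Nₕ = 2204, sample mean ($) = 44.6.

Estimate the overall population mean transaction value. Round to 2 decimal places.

78.09

x̄_st = (Σ Nₕx̄ₕ) / (Σ Nₕ) = (1004·76.4 + 2442·114.5 + 611·97.1 + 2192·46.4 + 2581·95.3 + 2204·44.6) / 11034
= 861619.2 / 11034 = 78.0877... → 78.09.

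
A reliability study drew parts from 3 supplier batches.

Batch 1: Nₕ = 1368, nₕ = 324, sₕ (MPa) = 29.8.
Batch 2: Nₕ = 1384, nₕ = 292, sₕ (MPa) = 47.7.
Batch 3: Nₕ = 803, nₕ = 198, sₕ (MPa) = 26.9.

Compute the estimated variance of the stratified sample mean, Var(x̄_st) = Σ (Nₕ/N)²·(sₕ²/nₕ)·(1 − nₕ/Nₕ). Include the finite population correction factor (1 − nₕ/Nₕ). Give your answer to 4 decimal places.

1.3820

N = 3555; Wₕ = Nₕ/N.
batch 1: (1368/3555)²·29.8²/324·(1 − 324/1368) = 0.3097383
batch 2: (1384/3555)²·47.7²/292·(1 − 292/1384) = 0.9318230
batch 3: (803/3555)²·26.9²/198·(1 − 198/803) = 0.1404854
Sum = 1.3820467 → 1.3820.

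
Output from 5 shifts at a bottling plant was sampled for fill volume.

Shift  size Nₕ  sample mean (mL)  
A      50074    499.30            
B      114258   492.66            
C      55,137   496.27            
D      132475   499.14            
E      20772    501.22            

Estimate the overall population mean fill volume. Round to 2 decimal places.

N = 372716; weights Wₕ = Nₕ/N = (0.1343, 0.3066, 0.1479, 0.3554, 0.0557).
x̄_st = Σ Wₕ·x̄ₕ = 0.1343·499.30 + 0.3066·492.66 + 0.1479·496.27 + 0.3554·499.14 + 0.0557·501.22 ≈ 496.8664...
→ 496.87.

496.87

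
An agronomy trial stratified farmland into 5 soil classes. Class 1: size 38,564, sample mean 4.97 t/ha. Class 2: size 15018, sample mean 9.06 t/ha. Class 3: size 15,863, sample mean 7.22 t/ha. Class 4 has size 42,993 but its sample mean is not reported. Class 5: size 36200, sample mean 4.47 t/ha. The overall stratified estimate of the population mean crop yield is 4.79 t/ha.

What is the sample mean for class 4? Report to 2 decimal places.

N = 38564 + 15018 + 15863 + 42993 + 36200 = 148638.
Overall total = μ·N = 4.79·148638 = 711976.02.
Subtract the known strata: 38564·4.97 + 15018·9.06 + 15863·7.22 + 36200·4.47 = 604071.02.
Remaining total for class 4: 711976.02 − 604071.02 = 107905.
Divide by its size: 107905 / 42993 = 2.5098... → 2.51.

2.51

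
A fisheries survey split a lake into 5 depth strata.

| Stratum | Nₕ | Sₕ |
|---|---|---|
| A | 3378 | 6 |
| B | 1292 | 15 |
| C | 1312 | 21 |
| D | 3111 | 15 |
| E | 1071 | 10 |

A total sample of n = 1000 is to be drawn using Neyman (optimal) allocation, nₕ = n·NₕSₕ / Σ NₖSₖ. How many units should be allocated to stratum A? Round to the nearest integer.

163

Σ NₕSₕ = 3378·6 + 1292·15 + 1312·21 + 3111·15 + 1071·10 = 124575.
Share for A: 20268/124575 = 0.16270.
n_A = 1000 × 0.16270 = 162.697... → 163.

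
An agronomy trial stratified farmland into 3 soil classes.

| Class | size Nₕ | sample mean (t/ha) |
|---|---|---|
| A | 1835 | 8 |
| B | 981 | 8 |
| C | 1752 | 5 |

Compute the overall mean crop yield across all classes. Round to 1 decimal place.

6.8

x̄_st = (Σ Nₕx̄ₕ) / (Σ Nₕ) = (1835·8 + 981·8 + 1752·5) / 4568
= 31288 / 4568 = 6.849... → 6.8.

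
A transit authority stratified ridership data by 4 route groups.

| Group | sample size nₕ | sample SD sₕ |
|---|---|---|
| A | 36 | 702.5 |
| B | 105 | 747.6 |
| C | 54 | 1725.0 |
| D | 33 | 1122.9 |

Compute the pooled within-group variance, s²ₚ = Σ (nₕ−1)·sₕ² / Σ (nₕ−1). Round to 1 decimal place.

1220785.6

A: (36−1)·702.5² = 35·493506.25 = 17272718.75
B: (105−1)·747.6² = 104·558905.76 = 58126199.04
C: (54−1)·1725.0² = 53·2975625 = 157708125
D: (33−1)·1122.9² = 32·1260904.41 = 40348941.12
Numerator = 273455983.91; denominator = Σ(nₕ−1) = 224.
s²ₚ = 273455983.91/224 = 1220785.642... → 1220785.6.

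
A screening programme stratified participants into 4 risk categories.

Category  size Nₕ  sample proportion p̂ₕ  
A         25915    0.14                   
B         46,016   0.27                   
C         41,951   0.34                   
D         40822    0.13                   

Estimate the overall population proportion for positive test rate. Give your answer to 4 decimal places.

0.2303

Wₕ = Nₕ/N with N = 154704: 0.1675, 0.2974, 0.2712, 0.2639.
p̂_st = 0.1675·0.14 + 0.2974·0.27 + 0.2712·0.34 + 0.2639·0.13 ≈ 0.230263... → 0.2303.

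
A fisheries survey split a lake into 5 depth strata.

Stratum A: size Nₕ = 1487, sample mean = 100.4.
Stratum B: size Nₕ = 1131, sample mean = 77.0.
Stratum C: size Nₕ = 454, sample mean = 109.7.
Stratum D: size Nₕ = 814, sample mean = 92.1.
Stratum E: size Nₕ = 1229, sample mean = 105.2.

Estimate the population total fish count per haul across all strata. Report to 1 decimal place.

A: 1487·100.4 = 149294.8
B: 1131·77.0 = 87087
C: 454·109.7 = 49803.8
D: 814·92.1 = 74969.4
E: 1229·105.2 = 129290.8
τ̂ = Σ Nₕx̄ₕ = 490445.8.

490445.8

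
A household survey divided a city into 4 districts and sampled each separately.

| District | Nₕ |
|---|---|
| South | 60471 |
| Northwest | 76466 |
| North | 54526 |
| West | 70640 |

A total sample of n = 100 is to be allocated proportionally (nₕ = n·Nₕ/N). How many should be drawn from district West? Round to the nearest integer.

N = 60471 + 76466 + 54526 + 70640 = 262103.
n_West = 100·70640/262103 = 26.951... → 27.

27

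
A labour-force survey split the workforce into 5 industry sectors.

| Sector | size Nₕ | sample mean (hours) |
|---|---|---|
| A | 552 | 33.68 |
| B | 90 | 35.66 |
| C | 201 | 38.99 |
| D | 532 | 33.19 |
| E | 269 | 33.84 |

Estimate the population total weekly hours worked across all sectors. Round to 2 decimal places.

Population total = Σ Nₕ·x̄ₕ (each stratum's size times its mean).
552·33.68 + 90·35.66 + 201·38.99 + 532·33.19 + 269·33.84 = 18591.36 + 3209.4 + 7836.99 + 17657.08 + 9102.96 = 56397.79.

56397.79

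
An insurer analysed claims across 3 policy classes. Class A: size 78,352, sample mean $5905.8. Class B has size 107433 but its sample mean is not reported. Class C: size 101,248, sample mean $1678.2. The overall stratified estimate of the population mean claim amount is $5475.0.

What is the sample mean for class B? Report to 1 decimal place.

8739.0

Σ Nₕx̄ₕ = N·μ, so 107433·x̄_B = 287033·5475.0 − (78352·5905.8 + 101248·1678.2).
= 1571505675 − 632645635.2 = 938860039.8.
x̄_B = 938860039.8 / 107433 = 8739.028... → 8739.0.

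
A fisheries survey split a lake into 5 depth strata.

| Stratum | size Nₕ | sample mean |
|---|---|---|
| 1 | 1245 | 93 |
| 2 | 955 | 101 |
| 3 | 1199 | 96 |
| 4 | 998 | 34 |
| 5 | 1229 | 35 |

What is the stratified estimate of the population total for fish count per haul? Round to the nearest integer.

1: 1245·93 = 115785
2: 955·101 = 96455
3: 1199·96 = 115104
4: 998·34 = 33932
5: 1229·35 = 43015
τ̂ = Σ Nₕx̄ₕ = 404291.

404291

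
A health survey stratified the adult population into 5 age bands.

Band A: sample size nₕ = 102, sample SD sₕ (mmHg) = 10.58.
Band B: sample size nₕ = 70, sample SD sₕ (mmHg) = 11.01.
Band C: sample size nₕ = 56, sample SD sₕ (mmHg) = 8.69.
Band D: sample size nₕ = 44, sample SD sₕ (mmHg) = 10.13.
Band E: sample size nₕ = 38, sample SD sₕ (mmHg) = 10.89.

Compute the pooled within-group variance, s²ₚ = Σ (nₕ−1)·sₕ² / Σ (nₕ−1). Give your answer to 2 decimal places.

A: (102−1)·10.58² = 101·111.9364 = 11305.5764
B: (70−1)·11.01² = 69·121.2201 = 8364.1869
C: (56−1)·8.69² = 55·75.5161 = 4153.3855
D: (44−1)·10.13² = 43·102.6169 = 4412.5267
E: (38−1)·10.89² = 37·118.5921 = 4387.9077
Numerator = 32623.5832; denominator = Σ(nₕ−1) = 305.
s²ₚ = 32623.5832/305 = 106.9626... → 106.96.

106.96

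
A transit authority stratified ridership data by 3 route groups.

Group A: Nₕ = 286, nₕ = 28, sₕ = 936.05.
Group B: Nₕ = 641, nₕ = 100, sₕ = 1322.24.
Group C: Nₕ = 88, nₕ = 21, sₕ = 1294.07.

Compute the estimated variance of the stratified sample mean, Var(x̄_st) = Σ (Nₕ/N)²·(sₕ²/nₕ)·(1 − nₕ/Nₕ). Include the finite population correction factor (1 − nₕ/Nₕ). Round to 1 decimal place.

8582.6

N = 1015; Wₕ = Nₕ/N.
group A: (286/1015)²·936.05²/28·(1 − 28/286) = 2241.2676
group B: (641/1015)²·1322.24²/100·(1 − 100/641) = 5884.9638
group C: (88/1015)²·1294.07²/21·(1 − 21/88) = 456.3748
Sum = 8582.6062 → 8582.6.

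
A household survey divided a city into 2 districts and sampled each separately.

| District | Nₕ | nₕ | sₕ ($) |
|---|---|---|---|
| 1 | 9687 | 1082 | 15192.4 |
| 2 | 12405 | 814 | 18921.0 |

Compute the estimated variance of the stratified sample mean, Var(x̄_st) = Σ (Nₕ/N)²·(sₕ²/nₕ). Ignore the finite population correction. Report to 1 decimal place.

N = 22092. Term for each stratum: Wₕ²sₕ²/nₕ.
Var(x̄_st) = 41014.1809 + 138671.5068 = 179685.6877 → 179685.7.

179685.7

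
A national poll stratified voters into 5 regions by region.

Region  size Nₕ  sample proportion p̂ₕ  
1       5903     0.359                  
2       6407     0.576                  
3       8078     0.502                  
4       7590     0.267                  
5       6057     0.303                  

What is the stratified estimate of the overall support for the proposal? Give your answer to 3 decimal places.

Wₕ = Nₕ/N with N = 34035: 0.1734, 0.1882, 0.2373, 0.2230, 0.1780.
p̂_st = 0.1734·0.359 + 0.1882·0.576 + 0.2373·0.502 + 0.2230·0.267 + 0.1780·0.303 ≈ 0.40331... → 0.403.

0.403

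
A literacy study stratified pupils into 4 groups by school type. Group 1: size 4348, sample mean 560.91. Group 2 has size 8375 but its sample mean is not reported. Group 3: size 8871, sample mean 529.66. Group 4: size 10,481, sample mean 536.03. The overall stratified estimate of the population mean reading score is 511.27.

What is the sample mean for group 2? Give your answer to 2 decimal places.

435.03

N = 4348 + 8375 + 8871 + 10481 = 32075.
Overall total = μ·N = 511.27·32075 = 16398985.25.
Subtract the known strata: 4348·560.91 + 8871·529.66 + 10481·536.03 = 12755580.97.
Remaining total for group 2: 16398985.25 − 12755580.97 = 3643404.28.
Divide by its size: 3643404.28 / 8375 = 435.0333... → 435.03.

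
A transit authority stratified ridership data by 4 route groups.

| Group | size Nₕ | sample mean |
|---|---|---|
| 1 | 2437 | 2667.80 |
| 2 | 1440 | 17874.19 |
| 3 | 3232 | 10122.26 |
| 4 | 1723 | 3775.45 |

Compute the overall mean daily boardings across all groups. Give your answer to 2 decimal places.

N = 8832; weights Wₕ = Nₕ/N = (0.2759, 0.1630, 0.3659, 0.1951).
x̄_st = Σ Wₕ·x̄ₕ = 0.2759·2667.80 + 0.1630·17874.19 + 0.3659·10122.26 + 0.1951·3775.45 ≈ 8091.0900...
→ 8091.09.

8091.09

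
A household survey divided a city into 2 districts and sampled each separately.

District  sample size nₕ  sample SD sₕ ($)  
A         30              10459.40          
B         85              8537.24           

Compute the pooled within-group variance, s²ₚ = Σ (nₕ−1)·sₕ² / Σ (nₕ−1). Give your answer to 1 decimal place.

A: (30−1)·10459.40² = 29·109399048.36 = 3172572402.44
B: (85−1)·8537.24² = 84·72884466.8176 = 6122295212.6784
Numerator = 9294867615.1184; denominator = Σ(nₕ−1) = 113.
s²ₚ = 9294867615.1184/113 = 82255465.621... → 82255465.6.

82255465.6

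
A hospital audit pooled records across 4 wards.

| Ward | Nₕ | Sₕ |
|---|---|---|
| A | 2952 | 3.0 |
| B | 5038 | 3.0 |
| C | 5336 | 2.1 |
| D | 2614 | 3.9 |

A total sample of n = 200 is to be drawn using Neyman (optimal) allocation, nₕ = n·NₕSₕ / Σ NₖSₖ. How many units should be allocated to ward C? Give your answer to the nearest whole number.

49

A: NₕSₕ = 2952·3.0 = 8856
B: NₕSₕ = 5038·3.0 = 15114
C: NₕSₕ = 5336·2.1 = 11205.6
D: NₕSₕ = 2614·3.9 = 10194.6
Σ NₕSₕ = 45370.2.
n_C = 200·11205.6/45370.2 = 49.396... → 49.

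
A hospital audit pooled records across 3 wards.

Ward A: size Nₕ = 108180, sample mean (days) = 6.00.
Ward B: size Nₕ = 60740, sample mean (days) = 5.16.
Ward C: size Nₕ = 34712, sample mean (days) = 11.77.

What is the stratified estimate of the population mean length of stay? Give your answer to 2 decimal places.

6.73

N = 108180 + 60740 + 34712 = 203632.
Weight each subgroup mean by Nₕ/N and sum.
Σ Nₕx̄ₕ = 108180·6.00 + 60740·5.16 + 34712·11.77 = 649080 + 313418.4 + 408560.24 = 1371058.64.
Divide by N: 1371058.64 / 203632 = 6.7330... → 6.73.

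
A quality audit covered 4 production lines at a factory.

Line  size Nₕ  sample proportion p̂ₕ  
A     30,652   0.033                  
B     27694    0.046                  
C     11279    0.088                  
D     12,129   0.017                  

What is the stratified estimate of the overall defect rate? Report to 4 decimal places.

N = 30652 + 27694 + 11279 + 12129 = 81754.
Overall proportion = Σ (Nₕ/N)·p̂ₕ.
Σ Nₕp̂ₕ = 1011.516 + 1273.924 + 992.552 + 206.193 = 3484.185.
3484.185 / 81754 = 0.042618... → 0.0426.

0.0426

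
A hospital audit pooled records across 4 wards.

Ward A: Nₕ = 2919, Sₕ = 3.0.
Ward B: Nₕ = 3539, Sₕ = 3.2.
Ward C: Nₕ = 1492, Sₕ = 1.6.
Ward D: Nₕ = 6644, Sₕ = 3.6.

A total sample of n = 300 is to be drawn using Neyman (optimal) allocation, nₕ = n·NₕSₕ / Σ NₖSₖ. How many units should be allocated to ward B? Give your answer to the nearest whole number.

A: NₕSₕ = 2919·3.0 = 8757
B: NₕSₕ = 3539·3.2 = 11324.8
C: NₕSₕ = 1492·1.6 = 2387.2
D: NₕSₕ = 6644·3.6 = 23918.4
Σ NₕSₕ = 46387.4.
n_B = 300·11324.8/46387.4 = 73.241... → 73.

73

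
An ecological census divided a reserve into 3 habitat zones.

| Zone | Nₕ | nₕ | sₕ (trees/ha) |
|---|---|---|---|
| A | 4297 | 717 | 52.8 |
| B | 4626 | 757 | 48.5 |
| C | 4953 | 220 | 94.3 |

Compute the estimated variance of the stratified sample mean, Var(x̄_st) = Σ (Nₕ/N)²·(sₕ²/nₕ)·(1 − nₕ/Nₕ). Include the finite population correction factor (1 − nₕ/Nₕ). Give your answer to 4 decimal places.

N = 13876. Term for each stratum: Wₕ²sₕ²/nₕ·(1−nₕ/Nₕ).
Var(x̄_st) = 0.3106479 + 0.2888440 + 4.9212673 = 5.5207593 → 5.5208.

5.5208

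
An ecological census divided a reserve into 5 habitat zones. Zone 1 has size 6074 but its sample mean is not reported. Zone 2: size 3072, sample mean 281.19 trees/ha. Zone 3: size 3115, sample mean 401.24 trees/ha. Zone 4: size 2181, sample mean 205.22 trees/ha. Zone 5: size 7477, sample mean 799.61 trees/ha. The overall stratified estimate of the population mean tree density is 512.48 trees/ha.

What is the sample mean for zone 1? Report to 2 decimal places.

443.38

Σ Nₕx̄ₕ = N·μ, so 6074·x̄_1 = 21919·512.48 − (3072·281.19 + 3115·401.24 + 2181·205.22 + 7477·799.61).
= 11233049.12 − 8539947.07 = 2693102.05.
x̄_1 = 2693102.05 / 6074 = 443.3820... → 443.38.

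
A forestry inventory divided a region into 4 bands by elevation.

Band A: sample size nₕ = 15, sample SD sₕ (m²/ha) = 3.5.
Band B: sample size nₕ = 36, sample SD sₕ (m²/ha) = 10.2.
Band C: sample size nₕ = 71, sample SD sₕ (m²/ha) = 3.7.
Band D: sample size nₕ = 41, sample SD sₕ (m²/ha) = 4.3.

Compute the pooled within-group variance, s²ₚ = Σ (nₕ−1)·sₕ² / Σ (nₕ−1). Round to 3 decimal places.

34.659

Degrees of freedom: 14 + 35 + 70 + 40 = 159.
Σ(nₕ−1)sₕ² = 14·12.25 + 35·104.04 + 70·13.69 + 40·18.49 = 5510.8.
s²ₚ = 5510.8 / 159 = 34.65912... → 34.659.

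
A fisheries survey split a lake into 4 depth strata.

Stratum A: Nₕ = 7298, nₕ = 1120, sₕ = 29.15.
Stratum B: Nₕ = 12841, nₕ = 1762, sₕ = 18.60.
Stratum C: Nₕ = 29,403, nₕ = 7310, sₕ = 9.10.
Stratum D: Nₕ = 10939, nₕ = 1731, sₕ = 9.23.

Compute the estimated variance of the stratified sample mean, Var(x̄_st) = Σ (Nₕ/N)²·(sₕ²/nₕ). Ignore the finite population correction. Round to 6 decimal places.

0.024185

N = 60481; Wₕ = Nₕ/N.
stratum A: (7298/60481)²·29.15²/1120 = 0.011046607
stratum B: (12841/60481)²·18.60²/1762 = 0.008850743
stratum C: (29403/60481)²·9.10²/7310 = 0.002677385
stratum D: (10939/60481)²·9.23²/1731 = 0.001609992
Sum = 0.024184726 → 0.024185.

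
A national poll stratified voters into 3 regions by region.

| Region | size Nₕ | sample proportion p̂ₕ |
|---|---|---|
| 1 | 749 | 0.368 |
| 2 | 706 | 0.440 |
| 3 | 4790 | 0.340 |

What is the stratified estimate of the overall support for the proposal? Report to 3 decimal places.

Wₕ = Nₕ/N with N = 6245: 0.1199, 0.1131, 0.7670.
p̂_st = 0.1199·0.368 + 0.1131·0.440 + 0.7670·0.340 ≈ 0.35466... → 0.355.

0.355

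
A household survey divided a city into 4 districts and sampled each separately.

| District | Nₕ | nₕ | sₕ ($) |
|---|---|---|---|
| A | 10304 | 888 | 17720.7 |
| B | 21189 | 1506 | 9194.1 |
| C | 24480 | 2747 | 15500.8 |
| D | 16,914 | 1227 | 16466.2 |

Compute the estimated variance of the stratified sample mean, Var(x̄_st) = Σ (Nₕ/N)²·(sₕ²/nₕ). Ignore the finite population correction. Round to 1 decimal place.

33577.4

N = 72887; Wₕ = Nₕ/N.
district A: (10304/72887)²·17720.7²/888 = 7067.4107
district B: (21189/72887)²·9194.1²/1506 = 4743.6676
district C: (24480/72887)²·15500.8²/2747 = 9866.7073
district D: (16914/72887)²·16466.2²/1227 = 11899.6643
Sum = 33577.4499 → 33577.4.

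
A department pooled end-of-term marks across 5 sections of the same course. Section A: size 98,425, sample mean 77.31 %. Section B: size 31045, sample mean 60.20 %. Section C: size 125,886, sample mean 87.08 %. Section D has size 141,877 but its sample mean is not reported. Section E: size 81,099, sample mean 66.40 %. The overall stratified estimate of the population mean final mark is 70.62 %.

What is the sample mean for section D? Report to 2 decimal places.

56.07

N = 98425 + 31045 + 125886 + 141877 + 81099 = 478332.
Overall total = μ·N = 70.62·478332 = 33779805.84.
Subtract the known strata: 98425·77.31 + 31045·60.20 + 125886·87.08 + 81099·66.40 = 25825272.23.
Remaining total for section D: 33779805.84 − 25825272.23 = 7954533.61.
Divide by its size: 7954533.61 / 141877 = 56.0664... → 56.07.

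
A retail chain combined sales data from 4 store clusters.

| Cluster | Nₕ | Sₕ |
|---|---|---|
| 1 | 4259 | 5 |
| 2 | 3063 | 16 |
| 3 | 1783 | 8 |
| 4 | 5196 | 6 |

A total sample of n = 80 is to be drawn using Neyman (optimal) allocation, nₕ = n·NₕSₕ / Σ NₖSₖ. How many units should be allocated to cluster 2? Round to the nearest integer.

34

Σ NₕSₕ = 4259·5 + 3063·16 + 1783·8 + 5196·6 = 115743.
Share for 2: 49008/115743 = 0.42342.
n_2 = 80 × 0.42342 = 33.874... → 34.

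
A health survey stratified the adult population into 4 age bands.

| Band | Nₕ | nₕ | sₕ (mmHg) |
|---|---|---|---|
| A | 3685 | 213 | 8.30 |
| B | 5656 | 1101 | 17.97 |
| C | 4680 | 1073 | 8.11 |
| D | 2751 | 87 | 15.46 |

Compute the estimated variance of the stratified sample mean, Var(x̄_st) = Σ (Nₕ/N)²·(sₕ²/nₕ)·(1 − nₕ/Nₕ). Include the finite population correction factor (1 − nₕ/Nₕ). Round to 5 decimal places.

N = 16772. Term for each stratum: Wₕ²sₕ²/nₕ·(1−nₕ/Nₕ).
Var(x̄_st) = 0.01471039 + 0.02686191 + 0.00367845 + 0.07157392 = 0.11682467 → 0.11682.

0.11682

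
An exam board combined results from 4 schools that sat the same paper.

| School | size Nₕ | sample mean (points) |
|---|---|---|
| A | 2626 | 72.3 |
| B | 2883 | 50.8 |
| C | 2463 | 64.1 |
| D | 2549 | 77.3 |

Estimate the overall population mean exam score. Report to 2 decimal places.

N = 2626 + 2883 + 2463 + 2549 = 10521.
The stratified mean weights each stratum mean by its population share Nₕ/N.
Σ Nₕx̄ₕ = 2626·72.3 + 2883·50.8 + 2463·64.1 + 2549·77.3 = 189859.8 + 146456.4 + 157878.3 + 197037.7 = 691232.2.
Divide by N: 691232.2 / 10521 = 65.7002... → 65.70.

65.70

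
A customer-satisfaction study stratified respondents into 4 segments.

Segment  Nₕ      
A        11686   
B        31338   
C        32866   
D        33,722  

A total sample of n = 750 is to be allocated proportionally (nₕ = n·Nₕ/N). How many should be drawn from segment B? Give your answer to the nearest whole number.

214

N = 11686 + 31338 + 32866 + 33722 = 109612.
n_B = 750·31338/109612 = 214.425... → 214.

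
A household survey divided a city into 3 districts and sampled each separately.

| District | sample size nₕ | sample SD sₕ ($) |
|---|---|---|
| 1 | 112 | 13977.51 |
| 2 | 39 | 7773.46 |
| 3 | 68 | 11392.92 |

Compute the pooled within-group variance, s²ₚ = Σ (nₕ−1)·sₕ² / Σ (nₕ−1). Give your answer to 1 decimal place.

151291106.6

1: (112−1)·13977.51² = 111·195370785.8001 = 21686157223.8111
2: (39−1)·7773.46² = 38·60426680.3716 = 2296213854.1208
3: (68−1)·11392.92² = 67·129798626.1264 = 8696507950.4688
Numerator = 32678879028.4007; denominator = Σ(nₕ−1) = 216.
s²ₚ = 32678879028.4007/216 = 151291106.613... → 151291106.6.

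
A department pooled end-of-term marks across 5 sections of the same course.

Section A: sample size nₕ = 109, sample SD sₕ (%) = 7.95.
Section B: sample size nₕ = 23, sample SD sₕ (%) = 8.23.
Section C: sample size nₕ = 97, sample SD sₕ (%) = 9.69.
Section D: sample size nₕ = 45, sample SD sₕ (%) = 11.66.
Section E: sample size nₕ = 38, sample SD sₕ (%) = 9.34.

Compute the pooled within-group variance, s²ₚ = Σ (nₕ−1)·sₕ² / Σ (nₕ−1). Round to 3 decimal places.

Degrees of freedom: 108 + 22 + 96 + 44 + 37 = 307.
Σ(nₕ−1)sₕ² = 108·63.2025 + 22·67.7329 + 96·93.8961 + 44·135.9556 + 37·87.2356 = 26539.783.
s²ₚ = 26539.783 / 307 = 86.44880... → 86.449.

86.449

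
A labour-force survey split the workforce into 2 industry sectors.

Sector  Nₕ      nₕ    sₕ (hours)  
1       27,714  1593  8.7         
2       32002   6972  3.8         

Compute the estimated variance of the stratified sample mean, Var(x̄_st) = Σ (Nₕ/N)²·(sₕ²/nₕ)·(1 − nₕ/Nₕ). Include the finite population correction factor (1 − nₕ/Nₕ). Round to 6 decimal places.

N = 59716. Term for each stratum: Wₕ²sₕ²/nₕ·(1−nₕ/Nₕ).
Var(x̄_st) = 0.009645624 + 0.000465229 = 0.010110852 → 0.010111.

0.010111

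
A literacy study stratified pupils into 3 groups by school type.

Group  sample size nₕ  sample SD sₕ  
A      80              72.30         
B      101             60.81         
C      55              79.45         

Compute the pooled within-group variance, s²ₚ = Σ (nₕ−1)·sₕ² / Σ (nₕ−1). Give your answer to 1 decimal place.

4822.3

A: (80−1)·72.30² = 79·5227.29 = 412955.91
B: (101−1)·60.81² = 100·3697.8561 = 369785.61
C: (55−1)·79.45² = 54·6312.3025 = 340864.335
Numerator = 1123605.855; denominator = Σ(nₕ−1) = 233.
s²ₚ = 1123605.855/233 = 4822.343... → 4822.3.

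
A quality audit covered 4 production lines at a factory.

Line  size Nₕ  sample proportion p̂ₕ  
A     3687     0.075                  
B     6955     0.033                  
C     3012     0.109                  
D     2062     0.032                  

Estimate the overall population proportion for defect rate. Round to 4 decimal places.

0.0573

Wₕ = Nₕ/N with N = 15716: 0.2346, 0.4425, 0.1917, 0.1312.
p̂_st = 0.2346·0.075 + 0.4425·0.033 + 0.1917·0.109 + 0.1312·0.032 ≈ 0.057288... → 0.0573.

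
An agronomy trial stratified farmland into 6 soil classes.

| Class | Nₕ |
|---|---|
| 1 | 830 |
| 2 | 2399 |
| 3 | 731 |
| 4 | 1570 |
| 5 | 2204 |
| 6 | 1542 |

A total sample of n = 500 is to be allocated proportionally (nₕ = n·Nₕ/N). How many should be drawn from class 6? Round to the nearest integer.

Share of class 6 = 1542/9276 = 0.16624.
Allocate 500 × 0.16624 = 83.118... → 83.

83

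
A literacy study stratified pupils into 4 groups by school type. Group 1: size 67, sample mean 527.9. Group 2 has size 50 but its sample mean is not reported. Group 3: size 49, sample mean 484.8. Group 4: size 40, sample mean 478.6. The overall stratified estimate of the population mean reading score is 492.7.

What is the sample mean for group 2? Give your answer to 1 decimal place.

464.6

Σ Nₕx̄ₕ = N·μ, so 50·x̄_2 = 206·492.7 − (67·527.9 + 49·484.8 + 40·478.6).
= 101496.2 − 78268.5 = 23227.7.
x̄_2 = 23227.7 / 50 = 464.554 → 464.6.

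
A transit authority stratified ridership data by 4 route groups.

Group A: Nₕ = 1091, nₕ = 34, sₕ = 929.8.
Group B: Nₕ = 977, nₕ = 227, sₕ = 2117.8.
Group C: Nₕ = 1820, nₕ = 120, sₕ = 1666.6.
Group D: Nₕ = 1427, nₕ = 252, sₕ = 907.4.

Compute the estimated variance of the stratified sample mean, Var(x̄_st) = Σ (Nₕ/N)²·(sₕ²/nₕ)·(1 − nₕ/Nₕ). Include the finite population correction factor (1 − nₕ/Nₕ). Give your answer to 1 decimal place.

4279.5

N = 5315; Wₕ = Nₕ/N.
group A: (1091/5315)²·929.8²/34·(1 − 34/1091) = 1037.9905
group B: (977/5315)²·2117.8²/227·(1 − 227/977) = 512.4994
group C: (1820/5315)²·1666.6²/120·(1 − 120/1820) = 2535.1011
group D: (1427/5315)²·907.4²/252·(1 − 252/1427) = 193.9333
Sum = 4279.5242 → 4279.5.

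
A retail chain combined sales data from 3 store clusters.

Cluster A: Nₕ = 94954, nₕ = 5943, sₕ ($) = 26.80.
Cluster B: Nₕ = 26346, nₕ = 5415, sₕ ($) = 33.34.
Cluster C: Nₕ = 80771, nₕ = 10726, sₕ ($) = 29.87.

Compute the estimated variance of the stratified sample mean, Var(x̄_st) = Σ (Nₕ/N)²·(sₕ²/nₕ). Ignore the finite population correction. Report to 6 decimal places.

0.043466

N = 202071; Wₕ = Nₕ/N.
cluster A: (94954/202071)²·26.80²/5943 = 0.026685934
cluster B: (26346/202071)²·33.34²/5415 = 0.003489427
cluster C: (80771/202071)²·29.87²/10726 = 0.013290325
Sum = 0.043465686 → 0.043466.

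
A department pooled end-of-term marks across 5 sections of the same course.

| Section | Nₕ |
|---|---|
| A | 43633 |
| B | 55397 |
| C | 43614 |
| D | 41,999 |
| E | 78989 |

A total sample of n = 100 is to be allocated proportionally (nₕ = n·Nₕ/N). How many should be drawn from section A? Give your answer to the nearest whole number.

N = 43633 + 55397 + 43614 + 41999 + 78989 = 263632.
n_A = 100·43633/263632 = 16.551... → 17.

17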